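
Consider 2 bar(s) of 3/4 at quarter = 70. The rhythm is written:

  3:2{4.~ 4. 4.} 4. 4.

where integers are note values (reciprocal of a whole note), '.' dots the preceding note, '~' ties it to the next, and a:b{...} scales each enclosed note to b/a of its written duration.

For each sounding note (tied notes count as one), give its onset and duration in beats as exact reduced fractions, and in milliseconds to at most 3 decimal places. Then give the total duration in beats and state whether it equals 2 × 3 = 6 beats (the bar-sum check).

1) 0.0ms=0b +1714.286ms=2b
2) 1714.286ms=2b +857.143ms=1b
3) 2571.429ms=3b +1285.714ms=3/2b
4) 3857.143ms=9/2b +1285.714ms=3/2b
Σ=6b of 6 (70bpm 3/4) — PASS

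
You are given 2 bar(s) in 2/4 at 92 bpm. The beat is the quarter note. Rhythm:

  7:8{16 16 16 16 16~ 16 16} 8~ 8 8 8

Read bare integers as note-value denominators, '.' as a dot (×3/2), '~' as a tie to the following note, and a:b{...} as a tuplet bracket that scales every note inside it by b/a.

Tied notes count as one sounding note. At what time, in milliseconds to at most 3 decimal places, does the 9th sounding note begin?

1. 0.0ms @ 0 + 186.335ms (2/7)
2. 186.335ms @ 2/7 + 186.335ms (2/7)
3. 372.671ms @ 4/7 + 186.335ms (2/7)
4. 559.006ms @ 6/7 + 186.335ms (2/7)
5. 745.342ms @ 8/7 + 372.671ms (4/7)
6. 1118.012ms @ 12/7 + 186.335ms (2/7)
7. 1304.348ms @ 2 + 652.174ms (1)
8. 1956.522ms @ 3 + 326.087ms (1/2)
9. 2282.609ms @ 7/2 + 326.087ms (1/2)

note 9 onset = 7/2b = 2282.609ms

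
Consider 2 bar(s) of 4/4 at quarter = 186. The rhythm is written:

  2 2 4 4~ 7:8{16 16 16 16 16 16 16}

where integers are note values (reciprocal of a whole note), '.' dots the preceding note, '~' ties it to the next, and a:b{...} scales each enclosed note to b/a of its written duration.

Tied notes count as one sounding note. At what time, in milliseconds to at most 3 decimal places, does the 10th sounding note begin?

note 10 onset = 54/7b = 2488.479ms

1. 0.0ms @ 0 + 645.161ms (2)
2. 645.161ms @ 2 + 645.161ms (2)
3. 1290.323ms @ 4 + 322.581ms (1)
4. 1612.903ms @ 5 + 414.747ms (9/7)
5. 2027.65ms @ 44/7 + 92.166ms (2/7)
6. 2119.816ms @ 46/7 + 92.166ms (2/7)
7. 2211.982ms @ 48/7 + 92.166ms (2/7)
8. 2304.147ms @ 50/7 + 92.166ms (2/7)
9. 2396.313ms @ 52/7 + 92.166ms (2/7)
10. 2488.479ms @ 54/7 + 92.166ms (2/7)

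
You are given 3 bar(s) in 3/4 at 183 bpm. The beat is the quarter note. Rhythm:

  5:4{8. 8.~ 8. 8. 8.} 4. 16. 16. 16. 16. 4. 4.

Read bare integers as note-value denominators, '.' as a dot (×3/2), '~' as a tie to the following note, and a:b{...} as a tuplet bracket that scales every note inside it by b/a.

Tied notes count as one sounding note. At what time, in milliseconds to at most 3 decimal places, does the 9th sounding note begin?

1. 0.0ms @ 0 + 196.721ms (3/5)
2. 196.721ms @ 3/5 + 393.443ms (6/5)
3. 590.164ms @ 9/5 + 196.721ms (3/5)
4. 786.885ms @ 12/5 + 196.721ms (3/5)
5. 983.607ms @ 3 + 491.803ms (3/2)
6. 1475.41ms @ 9/2 + 122.951ms (3/8)
7. 1598.361ms @ 39/8 + 122.951ms (3/8)
8. 1721.311ms @ 21/4 + 122.951ms (3/8)
9. 1844.262ms @ 45/8 + 122.951ms (3/8)
10. 1967.213ms @ 6 + 491.803ms (3/2)
11. 2459.016ms @ 15/2 + 491.803ms (3/2)

note 9 onset = 45/8b = 1844.262ms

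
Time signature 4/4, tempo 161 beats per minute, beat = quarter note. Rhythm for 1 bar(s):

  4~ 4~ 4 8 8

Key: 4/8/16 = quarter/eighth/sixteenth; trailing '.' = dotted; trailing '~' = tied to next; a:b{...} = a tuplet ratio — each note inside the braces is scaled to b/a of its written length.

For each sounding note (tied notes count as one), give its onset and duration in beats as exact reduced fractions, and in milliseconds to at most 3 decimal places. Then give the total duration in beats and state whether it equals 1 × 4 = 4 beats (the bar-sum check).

1) 0.0ms=0b +1118.012ms=3b
2) 1118.012ms=3b +186.335ms=1/2b
3) 1304.348ms=7/2b +186.335ms=1/2b
Σ=4b of 4 (161bpm 4/4) — PASS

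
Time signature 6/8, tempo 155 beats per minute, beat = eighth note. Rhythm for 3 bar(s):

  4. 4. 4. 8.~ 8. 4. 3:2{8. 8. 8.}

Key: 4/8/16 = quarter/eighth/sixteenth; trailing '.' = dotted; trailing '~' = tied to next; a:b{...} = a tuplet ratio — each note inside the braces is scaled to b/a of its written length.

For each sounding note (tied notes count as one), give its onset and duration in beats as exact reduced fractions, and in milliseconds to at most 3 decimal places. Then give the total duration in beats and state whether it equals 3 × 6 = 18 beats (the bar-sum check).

1) 0.0ms=0b +1161.29ms=3b
2) 1161.29ms=3b +1161.29ms=3b
3) 2322.581ms=6b +1161.29ms=3b
4) 3483.871ms=9b +1161.29ms=3b
5) 4645.161ms=12b +1161.29ms=3b
6) 5806.452ms=15b +387.097ms=1b
7) 6193.548ms=16b +387.097ms=1b
8) 6580.645ms=17b +387.097ms=1b
Σ=18b of 18 (155bpm 6/8) — PASS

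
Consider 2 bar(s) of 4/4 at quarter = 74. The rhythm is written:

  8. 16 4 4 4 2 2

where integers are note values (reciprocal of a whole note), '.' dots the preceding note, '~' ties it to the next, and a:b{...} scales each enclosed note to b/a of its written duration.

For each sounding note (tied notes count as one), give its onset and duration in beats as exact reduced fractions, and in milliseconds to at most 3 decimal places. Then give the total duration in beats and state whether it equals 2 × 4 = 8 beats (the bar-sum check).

1) 0.0ms=0b +608.108ms=3/4b
2) 608.108ms=3/4b +202.703ms=1/4b
3) 810.811ms=1b +810.811ms=1b
4) 1621.622ms=2b +810.811ms=1b
5) 2432.432ms=3b +810.811ms=1b
6) 3243.243ms=4b +1621.622ms=2b
7) 4864.865ms=6b +1621.622ms=2b
Σ=8b of 8 (74bpm 4/4) — PASS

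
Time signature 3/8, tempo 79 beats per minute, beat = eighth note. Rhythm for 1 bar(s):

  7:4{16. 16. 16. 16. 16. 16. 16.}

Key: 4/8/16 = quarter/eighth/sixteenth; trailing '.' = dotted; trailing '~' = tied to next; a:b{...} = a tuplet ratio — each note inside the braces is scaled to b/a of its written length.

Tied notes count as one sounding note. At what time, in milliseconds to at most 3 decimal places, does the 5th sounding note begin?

1. 0.0ms @ 0 + 325.497ms (3/7)
2. 325.497ms @ 3/7 + 325.497ms (3/7)
3. 650.995ms @ 6/7 + 325.497ms (3/7)
4. 976.492ms @ 9/7 + 325.497ms (3/7)
5. 1301.989ms @ 12/7 + 325.497ms (3/7)
6. 1627.486ms @ 15/7 + 325.497ms (3/7)
7. 1952.984ms @ 18/7 + 325.497ms (3/7)

note 5 onset = 12/7b = 1301.989ms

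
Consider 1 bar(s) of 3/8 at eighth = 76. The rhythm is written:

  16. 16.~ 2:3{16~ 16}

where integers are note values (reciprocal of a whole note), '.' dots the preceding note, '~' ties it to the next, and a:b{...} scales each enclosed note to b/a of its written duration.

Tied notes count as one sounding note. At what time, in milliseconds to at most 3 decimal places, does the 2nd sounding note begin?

note 2 onset = 3/4b = 592.105ms

1. 0.0ms @ 0 + 592.105ms (3/4)
2. 592.105ms @ 3/4 + 1776.316ms (9/4)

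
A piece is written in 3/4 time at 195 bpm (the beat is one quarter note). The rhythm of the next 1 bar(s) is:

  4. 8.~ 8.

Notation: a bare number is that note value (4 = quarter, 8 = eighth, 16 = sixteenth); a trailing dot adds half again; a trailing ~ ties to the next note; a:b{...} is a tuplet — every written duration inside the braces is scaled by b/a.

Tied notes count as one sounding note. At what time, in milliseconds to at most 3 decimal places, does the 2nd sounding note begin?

note 2 onset = 3/2b = 461.538ms

1. 0.0ms @ 0 + 461.538ms (3/2)
2. 461.538ms @ 3/2 + 461.538ms (3/2)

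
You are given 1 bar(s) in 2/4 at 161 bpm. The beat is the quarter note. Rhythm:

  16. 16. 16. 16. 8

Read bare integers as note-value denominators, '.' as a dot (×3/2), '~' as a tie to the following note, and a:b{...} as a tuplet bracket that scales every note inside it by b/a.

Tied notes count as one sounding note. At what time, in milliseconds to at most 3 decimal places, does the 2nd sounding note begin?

note 2 onset = 3/8b = 139.752ms

1. 0.0ms @ 0 + 139.752ms (3/8)
2. 139.752ms @ 3/8 + 139.752ms (3/8)
3. 279.503ms @ 3/4 + 139.752ms (3/8)
4. 419.255ms @ 9/8 + 139.752ms (3/8)
5. 559.006ms @ 3/2 + 186.335ms (1/2)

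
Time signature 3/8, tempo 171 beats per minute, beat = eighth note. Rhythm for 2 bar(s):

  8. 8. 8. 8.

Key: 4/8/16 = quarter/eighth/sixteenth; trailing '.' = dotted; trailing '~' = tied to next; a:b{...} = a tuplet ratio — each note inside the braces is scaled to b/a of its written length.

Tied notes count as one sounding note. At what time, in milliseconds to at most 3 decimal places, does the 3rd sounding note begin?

note 3 onset = 3b = 1052.632ms

1. 0.0ms @ 0 + 526.316ms (3/2)
2. 526.316ms @ 3/2 + 526.316ms (3/2)
3. 1052.632ms @ 3 + 526.316ms (3/2)
4. 1578.947ms @ 9/2 + 526.316ms (3/2)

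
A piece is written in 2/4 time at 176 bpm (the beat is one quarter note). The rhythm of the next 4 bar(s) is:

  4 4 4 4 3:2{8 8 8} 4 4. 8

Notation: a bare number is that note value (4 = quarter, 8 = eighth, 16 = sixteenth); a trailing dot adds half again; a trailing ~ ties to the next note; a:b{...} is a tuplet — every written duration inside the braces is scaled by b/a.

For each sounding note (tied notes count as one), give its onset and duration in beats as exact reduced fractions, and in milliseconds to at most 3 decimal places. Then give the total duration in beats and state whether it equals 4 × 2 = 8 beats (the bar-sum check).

1) 0.0ms=0b +340.909ms=1b
2) 340.909ms=1b +340.909ms=1b
3) 681.818ms=2b +340.909ms=1b
4) 1022.727ms=3b +340.909ms=1b
5) 1363.636ms=4b +113.636ms=1/3b
6) 1477.273ms=13/3b +113.636ms=1/3b
7) 1590.909ms=14/3b +113.636ms=1/3b
8) 1704.545ms=5b +340.909ms=1b
9) 2045.455ms=6b +511.364ms=3/2b
10) 2556.818ms=15/2b +170.455ms=1/2b
Σ=8b of 8 (176bpm 2/4) — PASS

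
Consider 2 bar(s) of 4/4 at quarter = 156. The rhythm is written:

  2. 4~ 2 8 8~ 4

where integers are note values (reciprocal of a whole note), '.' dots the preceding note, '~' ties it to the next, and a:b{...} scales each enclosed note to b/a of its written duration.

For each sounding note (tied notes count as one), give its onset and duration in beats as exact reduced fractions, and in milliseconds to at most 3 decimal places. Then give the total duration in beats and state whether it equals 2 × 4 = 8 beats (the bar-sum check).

1) 0.0ms=0b +1153.846ms=3b
2) 1153.846ms=3b +1153.846ms=3b
3) 2307.692ms=6b +192.308ms=1/2b
4) 2500.0ms=13/2b +576.923ms=3/2b
Σ=8b of 8 (156bpm 4/4) — PASS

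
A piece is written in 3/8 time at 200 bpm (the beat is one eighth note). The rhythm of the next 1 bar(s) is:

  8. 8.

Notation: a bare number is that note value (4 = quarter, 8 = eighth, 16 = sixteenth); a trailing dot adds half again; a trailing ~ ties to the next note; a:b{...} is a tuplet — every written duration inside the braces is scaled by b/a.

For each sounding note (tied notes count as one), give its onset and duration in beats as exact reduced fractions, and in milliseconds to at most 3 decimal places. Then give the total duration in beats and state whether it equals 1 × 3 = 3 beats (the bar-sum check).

1) 0.0ms=0b +450.0ms=3/2b
2) 450.0ms=3/2b +450.0ms=3/2b
Σ=3b of 3 (200bpm 3/8) — PASS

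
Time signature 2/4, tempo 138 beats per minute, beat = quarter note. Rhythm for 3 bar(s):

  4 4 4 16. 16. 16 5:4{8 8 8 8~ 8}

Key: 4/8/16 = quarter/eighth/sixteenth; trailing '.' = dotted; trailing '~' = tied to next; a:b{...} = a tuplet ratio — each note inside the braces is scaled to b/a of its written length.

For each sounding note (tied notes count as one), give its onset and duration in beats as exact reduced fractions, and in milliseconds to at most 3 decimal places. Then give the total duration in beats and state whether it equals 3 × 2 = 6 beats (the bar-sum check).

1) 0.0ms=0b +434.783ms=1b
2) 434.783ms=1b +434.783ms=1b
3) 869.565ms=2b +434.783ms=1b
4) 1304.348ms=3b +163.043ms=3/8b
5) 1467.391ms=27/8b +163.043ms=3/8b
6) 1630.435ms=15/4b +108.696ms=1/4b
7) 1739.13ms=4b +173.913ms=2/5b
8) 1913.043ms=22/5b +173.913ms=2/5b
9) 2086.957ms=24/5b +173.913ms=2/5b
10) 2260.87ms=26/5b +347.826ms=4/5b
Σ=6b of 6 (138bpm 2/4) — PASS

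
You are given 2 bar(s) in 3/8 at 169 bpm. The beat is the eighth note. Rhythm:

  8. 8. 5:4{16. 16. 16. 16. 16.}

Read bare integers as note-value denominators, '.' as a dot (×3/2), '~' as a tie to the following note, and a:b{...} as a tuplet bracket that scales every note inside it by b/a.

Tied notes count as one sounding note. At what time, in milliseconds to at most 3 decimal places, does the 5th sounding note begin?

1. 0.0ms @ 0 + 532.544ms (3/2)
2. 532.544ms @ 3/2 + 532.544ms (3/2)
3. 1065.089ms @ 3 + 213.018ms (3/5)
4. 1278.107ms @ 18/5 + 213.018ms (3/5)
5. 1491.124ms @ 21/5 + 213.018ms (3/5)
6. 1704.142ms @ 24/5 + 213.018ms (3/5)
7. 1917.16ms @ 27/5 + 213.018ms (3/5)

note 5 onset = 21/5b = 1491.124ms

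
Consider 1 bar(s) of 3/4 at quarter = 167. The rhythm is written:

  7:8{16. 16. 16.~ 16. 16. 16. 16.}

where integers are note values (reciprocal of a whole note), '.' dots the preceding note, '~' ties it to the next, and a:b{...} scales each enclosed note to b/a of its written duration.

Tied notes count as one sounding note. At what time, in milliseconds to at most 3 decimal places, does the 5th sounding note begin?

note 5 onset = 15/7b = 769.889ms

1. 0.0ms @ 0 + 153.978ms (3/7)
2. 153.978ms @ 3/7 + 153.978ms (3/7)
3. 307.956ms @ 6/7 + 307.956ms (6/7)
4. 615.911ms @ 12/7 + 153.978ms (3/7)
5. 769.889ms @ 15/7 + 153.978ms (3/7)
6. 923.867ms @ 18/7 + 153.978ms (3/7)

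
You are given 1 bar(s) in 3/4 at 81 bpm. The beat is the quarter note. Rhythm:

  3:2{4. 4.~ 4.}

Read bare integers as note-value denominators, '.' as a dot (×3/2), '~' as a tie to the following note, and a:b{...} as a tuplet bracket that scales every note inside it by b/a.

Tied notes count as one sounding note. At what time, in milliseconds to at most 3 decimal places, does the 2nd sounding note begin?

note 2 onset = 1b = 740.741ms

1. 0.0ms @ 0 + 740.741ms (1)
2. 740.741ms @ 1 + 1481.481ms (2)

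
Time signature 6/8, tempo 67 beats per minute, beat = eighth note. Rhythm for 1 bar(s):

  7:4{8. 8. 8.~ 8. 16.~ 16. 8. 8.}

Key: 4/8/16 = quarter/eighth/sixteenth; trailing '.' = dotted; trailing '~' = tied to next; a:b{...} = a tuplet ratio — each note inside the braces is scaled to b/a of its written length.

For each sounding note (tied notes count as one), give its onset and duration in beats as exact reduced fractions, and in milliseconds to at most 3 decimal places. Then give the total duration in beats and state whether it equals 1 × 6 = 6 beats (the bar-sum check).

1) 0.0ms=0b +767.591ms=6/7b
2) 767.591ms=6/7b +767.591ms=6/7b
3) 1535.181ms=12/7b +1535.181ms=12/7b
4) 3070.362ms=24/7b +767.591ms=6/7b
5) 3837.953ms=30/7b +767.591ms=6/7b
6) 4605.544ms=36/7b +767.591ms=6/7b
Σ=6b of 6 (67bpm 6/8) — PASS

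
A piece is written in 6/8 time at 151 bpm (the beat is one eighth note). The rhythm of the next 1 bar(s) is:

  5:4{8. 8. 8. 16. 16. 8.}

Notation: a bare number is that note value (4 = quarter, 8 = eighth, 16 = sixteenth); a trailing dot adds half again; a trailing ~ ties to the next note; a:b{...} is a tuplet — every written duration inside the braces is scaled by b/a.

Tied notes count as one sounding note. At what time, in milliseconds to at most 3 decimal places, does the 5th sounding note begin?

note 5 onset = 21/5b = 1668.874ms

1. 0.0ms @ 0 + 476.821ms (6/5)
2. 476.821ms @ 6/5 + 476.821ms (6/5)
3. 953.642ms @ 12/5 + 476.821ms (6/5)
4. 1430.464ms @ 18/5 + 238.411ms (3/5)
5. 1668.874ms @ 21/5 + 238.411ms (3/5)
6. 1907.285ms @ 24/5 + 476.821ms (6/5)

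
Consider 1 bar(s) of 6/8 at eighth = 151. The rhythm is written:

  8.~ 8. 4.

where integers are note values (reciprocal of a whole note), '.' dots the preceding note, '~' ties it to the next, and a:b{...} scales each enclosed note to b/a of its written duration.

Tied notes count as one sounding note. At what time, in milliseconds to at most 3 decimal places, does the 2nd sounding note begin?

1. 0.0ms @ 0 + 1192.053ms (3)
2. 1192.053ms @ 3 + 1192.053ms (3)

note 2 onset = 3b = 1192.053ms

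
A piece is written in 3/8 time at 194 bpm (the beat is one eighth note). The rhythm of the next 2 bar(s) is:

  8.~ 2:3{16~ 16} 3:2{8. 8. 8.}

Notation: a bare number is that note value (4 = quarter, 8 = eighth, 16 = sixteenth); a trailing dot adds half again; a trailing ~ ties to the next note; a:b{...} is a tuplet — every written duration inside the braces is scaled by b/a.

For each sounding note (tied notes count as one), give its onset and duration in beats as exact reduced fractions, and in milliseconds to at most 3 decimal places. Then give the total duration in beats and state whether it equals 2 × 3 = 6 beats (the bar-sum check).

1) 0.0ms=0b +927.835ms=3b
2) 927.835ms=3b +309.278ms=1b
3) 1237.113ms=4b +309.278ms=1b
4) 1546.392ms=5b +309.278ms=1b
Σ=6b of 6 (194bpm 3/8) — PASS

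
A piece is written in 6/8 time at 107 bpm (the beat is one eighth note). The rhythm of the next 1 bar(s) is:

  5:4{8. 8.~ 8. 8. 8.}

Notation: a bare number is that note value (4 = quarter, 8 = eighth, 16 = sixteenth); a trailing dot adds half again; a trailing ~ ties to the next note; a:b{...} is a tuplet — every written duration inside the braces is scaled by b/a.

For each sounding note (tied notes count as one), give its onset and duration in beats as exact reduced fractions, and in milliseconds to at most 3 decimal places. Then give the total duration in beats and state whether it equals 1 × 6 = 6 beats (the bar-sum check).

1) 0.0ms=0b +672.897ms=6/5b
2) 672.897ms=6/5b +1345.794ms=12/5b
3) 2018.692ms=18/5b +672.897ms=6/5b
4) 2691.589ms=24/5b +672.897ms=6/5b
Σ=6b of 6 (107bpm 6/8) — PASS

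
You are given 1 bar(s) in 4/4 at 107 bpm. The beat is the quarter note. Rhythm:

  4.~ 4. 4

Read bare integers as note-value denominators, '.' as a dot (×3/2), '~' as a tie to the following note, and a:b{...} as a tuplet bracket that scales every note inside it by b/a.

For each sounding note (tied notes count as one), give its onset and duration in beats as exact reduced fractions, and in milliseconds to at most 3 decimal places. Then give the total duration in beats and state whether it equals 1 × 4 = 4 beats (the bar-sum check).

1) 0.0ms=0b +1682.243ms=3b
2) 1682.243ms=3b +560.748ms=1b
Σ=4b of 4 (107bpm 4/4) — PASS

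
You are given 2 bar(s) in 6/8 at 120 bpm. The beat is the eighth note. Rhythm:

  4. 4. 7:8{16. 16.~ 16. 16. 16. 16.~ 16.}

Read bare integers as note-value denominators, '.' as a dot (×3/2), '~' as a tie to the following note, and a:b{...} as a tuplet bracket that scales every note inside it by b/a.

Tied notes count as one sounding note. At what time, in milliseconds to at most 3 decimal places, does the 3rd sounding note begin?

note 3 onset = 6b = 3000.0ms

1. 0.0ms @ 0 + 1500.0ms (3)
2. 1500.0ms @ 3 + 1500.0ms (3)
3. 3000.0ms @ 6 + 428.571ms (6/7)
4. 3428.571ms @ 48/7 + 857.143ms (12/7)
5. 4285.714ms @ 60/7 + 428.571ms (6/7)
6. 4714.286ms @ 66/7 + 428.571ms (6/7)
7. 5142.857ms @ 72/7 + 857.143ms (12/7)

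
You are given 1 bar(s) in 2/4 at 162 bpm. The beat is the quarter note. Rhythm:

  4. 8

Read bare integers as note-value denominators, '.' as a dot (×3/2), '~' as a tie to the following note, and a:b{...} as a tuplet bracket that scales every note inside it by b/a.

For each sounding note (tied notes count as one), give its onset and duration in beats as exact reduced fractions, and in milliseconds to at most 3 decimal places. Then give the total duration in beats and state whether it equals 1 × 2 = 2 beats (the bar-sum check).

1) 0.0ms=0b +555.556ms=3/2b
2) 555.556ms=3/2b +185.185ms=1/2b
Σ=2b of 2 (162bpm 2/4) — PASS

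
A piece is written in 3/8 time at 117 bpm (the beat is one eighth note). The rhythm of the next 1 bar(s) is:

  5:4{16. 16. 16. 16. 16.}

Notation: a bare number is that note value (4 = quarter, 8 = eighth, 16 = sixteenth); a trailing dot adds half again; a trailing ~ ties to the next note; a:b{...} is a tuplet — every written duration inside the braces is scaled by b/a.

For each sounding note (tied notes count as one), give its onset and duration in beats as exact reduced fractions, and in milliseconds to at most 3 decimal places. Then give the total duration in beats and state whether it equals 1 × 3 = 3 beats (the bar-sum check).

1) 0.0ms=0b +307.692ms=3/5b
2) 307.692ms=3/5b +307.692ms=3/5b
3) 615.385ms=6/5b +307.692ms=3/5b
4) 923.077ms=9/5b +307.692ms=3/5b
5) 1230.769ms=12/5b +307.692ms=3/5b
Σ=3b of 3 (117bpm 3/8) — PASS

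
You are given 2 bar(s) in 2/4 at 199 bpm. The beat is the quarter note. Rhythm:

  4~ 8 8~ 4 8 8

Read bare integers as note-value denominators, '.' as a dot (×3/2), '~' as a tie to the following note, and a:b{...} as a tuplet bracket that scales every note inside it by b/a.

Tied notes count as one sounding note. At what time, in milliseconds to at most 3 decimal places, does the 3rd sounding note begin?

1. 0.0ms @ 0 + 452.261ms (3/2)
2. 452.261ms @ 3/2 + 452.261ms (3/2)
3. 904.523ms @ 3 + 150.754ms (1/2)
4. 1055.276ms @ 7/2 + 150.754ms (1/2)

note 3 onset = 3b = 904.523ms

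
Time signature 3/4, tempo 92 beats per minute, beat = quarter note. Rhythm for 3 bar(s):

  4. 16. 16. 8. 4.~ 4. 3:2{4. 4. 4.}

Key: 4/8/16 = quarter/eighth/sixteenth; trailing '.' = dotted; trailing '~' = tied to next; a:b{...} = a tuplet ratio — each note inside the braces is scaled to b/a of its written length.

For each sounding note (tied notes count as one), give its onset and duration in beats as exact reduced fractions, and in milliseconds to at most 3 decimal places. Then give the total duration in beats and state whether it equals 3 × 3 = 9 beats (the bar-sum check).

1) 0.0ms=0b +978.261ms=3/2b
2) 978.261ms=3/2b +244.565ms=3/8b
3) 1222.826ms=15/8b +244.565ms=3/8b
4) 1467.391ms=9/4b +489.13ms=3/4b
5) 1956.522ms=3b +1956.522ms=3b
6) 3913.043ms=6b +652.174ms=1b
7) 4565.217ms=7b +652.174ms=1b
8) 5217.391ms=8b +652.174ms=1b
Σ=9b of 9 (92bpm 3/4) — PASS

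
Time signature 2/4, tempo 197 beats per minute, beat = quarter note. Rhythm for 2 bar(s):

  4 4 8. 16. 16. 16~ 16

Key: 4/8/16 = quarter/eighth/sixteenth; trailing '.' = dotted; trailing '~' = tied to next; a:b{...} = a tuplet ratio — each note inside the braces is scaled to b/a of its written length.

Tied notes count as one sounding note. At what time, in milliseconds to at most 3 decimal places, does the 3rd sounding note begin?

note 3 onset = 2b = 609.137ms

1. 0.0ms @ 0 + 304.569ms (1)
2. 304.569ms @ 1 + 304.569ms (1)
3. 609.137ms @ 2 + 228.426ms (3/4)
4. 837.563ms @ 11/4 + 114.213ms (3/8)
5. 951.777ms @ 25/8 + 114.213ms (3/8)
6. 1065.99ms @ 7/2 + 152.284ms (1/2)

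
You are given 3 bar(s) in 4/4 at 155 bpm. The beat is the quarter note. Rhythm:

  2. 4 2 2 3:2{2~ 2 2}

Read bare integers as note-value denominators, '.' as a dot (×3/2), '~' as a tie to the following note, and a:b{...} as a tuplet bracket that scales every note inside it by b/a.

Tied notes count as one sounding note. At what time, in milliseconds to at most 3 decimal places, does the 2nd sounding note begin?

1. 0.0ms @ 0 + 1161.29ms (3)
2. 1161.29ms @ 3 + 387.097ms (1)
3. 1548.387ms @ 4 + 774.194ms (2)
4. 2322.581ms @ 6 + 774.194ms (2)
5. 3096.774ms @ 8 + 1032.258ms (8/3)
6. 4129.032ms @ 32/3 + 516.129ms (4/3)

note 2 onset = 3b = 1161.29ms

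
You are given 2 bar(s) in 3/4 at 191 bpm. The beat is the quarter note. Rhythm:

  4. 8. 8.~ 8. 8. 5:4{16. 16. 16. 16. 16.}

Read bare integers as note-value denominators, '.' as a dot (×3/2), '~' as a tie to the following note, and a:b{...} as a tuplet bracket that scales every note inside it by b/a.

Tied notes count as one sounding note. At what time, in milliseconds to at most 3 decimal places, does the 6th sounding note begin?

1. 0.0ms @ 0 + 471.204ms (3/2)
2. 471.204ms @ 3/2 + 235.602ms (3/4)
3. 706.806ms @ 9/4 + 471.204ms (3/2)
4. 1178.01ms @ 15/4 + 235.602ms (3/4)
5. 1413.613ms @ 9/2 + 94.241ms (3/10)
6. 1507.853ms @ 24/5 + 94.241ms (3/10)
7. 1602.094ms @ 51/10 + 94.241ms (3/10)
8. 1696.335ms @ 27/5 + 94.241ms (3/10)
9. 1790.576ms @ 57/10 + 94.241ms (3/10)

note 6 onset = 24/5b = 1507.853ms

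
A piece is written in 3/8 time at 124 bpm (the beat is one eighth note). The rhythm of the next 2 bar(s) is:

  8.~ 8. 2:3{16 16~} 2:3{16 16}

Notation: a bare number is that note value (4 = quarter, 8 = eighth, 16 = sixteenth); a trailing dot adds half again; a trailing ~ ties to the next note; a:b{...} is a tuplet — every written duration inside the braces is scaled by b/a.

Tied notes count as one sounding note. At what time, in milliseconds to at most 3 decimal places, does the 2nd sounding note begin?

note 2 onset = 3b = 1451.613ms

1. 0.0ms @ 0 + 1451.613ms (3)
2. 1451.613ms @ 3 + 362.903ms (3/4)
3. 1814.516ms @ 15/4 + 725.806ms (3/2)
4. 2540.323ms @ 21/4 + 362.903ms (3/4)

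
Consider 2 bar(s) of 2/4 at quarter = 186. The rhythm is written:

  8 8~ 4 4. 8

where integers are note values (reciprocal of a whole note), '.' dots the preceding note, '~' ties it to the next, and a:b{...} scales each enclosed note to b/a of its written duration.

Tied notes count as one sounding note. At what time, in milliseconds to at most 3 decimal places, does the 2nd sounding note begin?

1. 0.0ms @ 0 + 161.29ms (1/2)
2. 161.29ms @ 1/2 + 483.871ms (3/2)
3. 645.161ms @ 2 + 483.871ms (3/2)
4. 1129.032ms @ 7/2 + 161.29ms (1/2)

note 2 onset = 1/2b = 161.29ms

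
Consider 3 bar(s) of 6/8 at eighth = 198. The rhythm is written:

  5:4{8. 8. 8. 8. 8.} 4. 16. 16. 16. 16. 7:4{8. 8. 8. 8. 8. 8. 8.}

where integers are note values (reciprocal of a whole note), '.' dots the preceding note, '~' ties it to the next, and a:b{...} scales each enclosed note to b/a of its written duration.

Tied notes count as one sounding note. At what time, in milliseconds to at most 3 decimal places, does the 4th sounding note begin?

note 4 onset = 18/5b = 1090.909ms

1. 0.0ms @ 0 + 363.636ms (6/5)
2. 363.636ms @ 6/5 + 363.636ms (6/5)
3. 727.273ms @ 12/5 + 363.636ms (6/5)
4. 1090.909ms @ 18/5 + 363.636ms (6/5)
5. 1454.545ms @ 24/5 + 363.636ms (6/5)
6. 1818.182ms @ 6 + 909.091ms (3)
7. 2727.273ms @ 9 + 227.273ms (3/4)
8. 2954.545ms @ 39/4 + 227.273ms (3/4)
9. 3181.818ms @ 21/2 + 227.273ms (3/4)
10. 3409.091ms @ 45/4 + 227.273ms (3/4)
11. 3636.364ms @ 12 + 259.74ms (6/7)
12. 3896.104ms @ 90/7 + 259.74ms (6/7)
13. 4155.844ms @ 96/7 + 259.74ms (6/7)
14. 4415.584ms @ 102/7 + 259.74ms (6/7)
15. 4675.325ms @ 108/7 + 259.74ms (6/7)
16. 4935.065ms @ 114/7 + 259.74ms (6/7)
17. 5194.805ms @ 120/7 + 259.74ms (6/7)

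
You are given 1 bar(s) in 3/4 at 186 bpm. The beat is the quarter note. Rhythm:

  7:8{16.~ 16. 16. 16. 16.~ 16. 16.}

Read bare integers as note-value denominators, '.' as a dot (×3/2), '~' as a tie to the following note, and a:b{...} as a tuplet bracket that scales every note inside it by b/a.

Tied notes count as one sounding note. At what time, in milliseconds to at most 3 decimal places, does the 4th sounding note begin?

note 4 onset = 12/7b = 552.995ms

1. 0.0ms @ 0 + 276.498ms (6/7)
2. 276.498ms @ 6/7 + 138.249ms (3/7)
3. 414.747ms @ 9/7 + 138.249ms (3/7)
4. 552.995ms @ 12/7 + 276.498ms (6/7)
5. 829.493ms @ 18/7 + 138.249ms (3/7)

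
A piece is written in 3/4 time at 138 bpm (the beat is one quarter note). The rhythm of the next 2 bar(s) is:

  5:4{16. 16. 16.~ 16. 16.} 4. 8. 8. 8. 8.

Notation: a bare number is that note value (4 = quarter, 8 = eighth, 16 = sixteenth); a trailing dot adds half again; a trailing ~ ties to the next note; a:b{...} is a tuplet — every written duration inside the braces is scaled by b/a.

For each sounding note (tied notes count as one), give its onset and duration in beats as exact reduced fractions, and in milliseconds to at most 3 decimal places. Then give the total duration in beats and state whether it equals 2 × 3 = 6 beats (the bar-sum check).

1) 0.0ms=0b +130.435ms=3/10b
2) 130.435ms=3/10b +130.435ms=3/10b
3) 260.87ms=3/5b +260.87ms=3/5b
4) 521.739ms=6/5b +130.435ms=3/10b
5) 652.174ms=3/2b +652.174ms=3/2b
6) 1304.348ms=3b +326.087ms=3/4b
7) 1630.435ms=15/4b +326.087ms=3/4b
8) 1956.522ms=9/2b +326.087ms=3/4b
9) 2282.609ms=21/4b +326.087ms=3/4b
Σ=6b of 6 (138bpm 3/4) — PASS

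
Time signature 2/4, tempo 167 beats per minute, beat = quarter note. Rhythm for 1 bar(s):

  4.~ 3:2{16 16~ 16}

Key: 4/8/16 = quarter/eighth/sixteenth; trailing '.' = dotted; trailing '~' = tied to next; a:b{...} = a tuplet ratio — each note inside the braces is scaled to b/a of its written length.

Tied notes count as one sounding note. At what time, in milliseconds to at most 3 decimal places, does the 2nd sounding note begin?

note 2 onset = 5/3b = 598.802ms

1. 0.0ms @ 0 + 598.802ms (5/3)
2. 598.802ms @ 5/3 + 119.76ms (1/3)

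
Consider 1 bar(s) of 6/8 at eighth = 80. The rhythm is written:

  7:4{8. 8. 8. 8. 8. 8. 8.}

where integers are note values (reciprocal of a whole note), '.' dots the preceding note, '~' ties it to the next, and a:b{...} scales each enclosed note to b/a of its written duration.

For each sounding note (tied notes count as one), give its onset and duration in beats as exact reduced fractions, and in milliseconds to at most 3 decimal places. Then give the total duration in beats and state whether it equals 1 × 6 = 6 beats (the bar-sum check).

1) 0.0ms=0b +642.857ms=6/7b
2) 642.857ms=6/7b +642.857ms=6/7b
3) 1285.714ms=12/7b +642.857ms=6/7b
4) 1928.571ms=18/7b +642.857ms=6/7b
5) 2571.429ms=24/7b +642.857ms=6/7b
6) 3214.286ms=30/7b +642.857ms=6/7b
7) 3857.143ms=36/7b +642.857ms=6/7b
Σ=6b of 6 (80bpm 6/8) — PASS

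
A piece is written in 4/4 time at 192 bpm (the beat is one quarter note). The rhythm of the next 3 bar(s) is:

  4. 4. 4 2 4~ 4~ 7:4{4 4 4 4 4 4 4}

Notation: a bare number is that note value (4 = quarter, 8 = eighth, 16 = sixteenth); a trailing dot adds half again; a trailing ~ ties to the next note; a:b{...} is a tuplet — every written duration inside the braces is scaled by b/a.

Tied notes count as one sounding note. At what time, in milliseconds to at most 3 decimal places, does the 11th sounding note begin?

1. 0.0ms @ 0 + 468.75ms (3/2)
2. 468.75ms @ 3/2 + 468.75ms (3/2)
3. 937.5ms @ 3 + 312.5ms (1)
4. 1250.0ms @ 4 + 625.0ms (2)
5. 1875.0ms @ 6 + 803.571ms (18/7)
6. 2678.571ms @ 60/7 + 178.571ms (4/7)
7. 2857.143ms @ 64/7 + 178.571ms (4/7)
8. 3035.714ms @ 68/7 + 178.571ms (4/7)
9. 3214.286ms @ 72/7 + 178.571ms (4/7)
10. 3392.857ms @ 76/7 + 178.571ms (4/7)
11. 3571.429ms @ 80/7 + 178.571ms (4/7)

note 11 onset = 80/7b = 3571.429ms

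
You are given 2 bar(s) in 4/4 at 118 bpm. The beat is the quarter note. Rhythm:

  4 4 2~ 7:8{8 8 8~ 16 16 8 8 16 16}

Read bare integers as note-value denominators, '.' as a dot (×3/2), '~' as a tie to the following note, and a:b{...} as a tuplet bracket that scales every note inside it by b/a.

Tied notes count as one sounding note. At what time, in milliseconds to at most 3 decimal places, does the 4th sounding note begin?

note 4 onset = 32/7b = 2324.455ms

1. 0.0ms @ 0 + 508.475ms (1)
2. 508.475ms @ 1 + 508.475ms (1)
3. 1016.949ms @ 2 + 1307.506ms (18/7)
4. 2324.455ms @ 32/7 + 290.557ms (4/7)
5. 2615.012ms @ 36/7 + 435.835ms (6/7)
6. 3050.847ms @ 6 + 145.278ms (2/7)
7. 3196.126ms @ 44/7 + 290.557ms (4/7)
8. 3486.683ms @ 48/7 + 290.557ms (4/7)
9. 3777.24ms @ 52/7 + 145.278ms (2/7)
10. 3922.518ms @ 54/7 + 145.278ms (2/7)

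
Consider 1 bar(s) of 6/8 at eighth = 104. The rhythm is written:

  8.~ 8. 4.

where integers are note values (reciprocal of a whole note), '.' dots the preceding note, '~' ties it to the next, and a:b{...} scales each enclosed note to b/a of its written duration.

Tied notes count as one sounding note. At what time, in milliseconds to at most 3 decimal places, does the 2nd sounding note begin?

note 2 onset = 3b = 1730.769ms

1. 0.0ms @ 0 + 1730.769ms (3)
2. 1730.769ms @ 3 + 1730.769ms (3)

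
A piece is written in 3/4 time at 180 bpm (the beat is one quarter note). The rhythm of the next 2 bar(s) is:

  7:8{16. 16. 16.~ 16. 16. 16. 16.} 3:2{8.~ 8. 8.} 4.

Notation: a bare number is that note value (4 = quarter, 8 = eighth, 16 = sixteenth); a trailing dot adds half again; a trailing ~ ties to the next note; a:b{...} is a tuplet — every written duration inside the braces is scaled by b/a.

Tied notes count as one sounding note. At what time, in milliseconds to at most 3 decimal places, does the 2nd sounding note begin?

1. 0.0ms @ 0 + 142.857ms (3/7)
2. 142.857ms @ 3/7 + 142.857ms (3/7)
3. 285.714ms @ 6/7 + 285.714ms (6/7)
4. 571.429ms @ 12/7 + 142.857ms (3/7)
5. 714.286ms @ 15/7 + 142.857ms (3/7)
6. 857.143ms @ 18/7 + 142.857ms (3/7)
7. 1000.0ms @ 3 + 333.333ms (1)
8. 1333.333ms @ 4 + 166.667ms (1/2)
9. 1500.0ms @ 9/2 + 500.0ms (3/2)

note 2 onset = 3/7b = 142.857ms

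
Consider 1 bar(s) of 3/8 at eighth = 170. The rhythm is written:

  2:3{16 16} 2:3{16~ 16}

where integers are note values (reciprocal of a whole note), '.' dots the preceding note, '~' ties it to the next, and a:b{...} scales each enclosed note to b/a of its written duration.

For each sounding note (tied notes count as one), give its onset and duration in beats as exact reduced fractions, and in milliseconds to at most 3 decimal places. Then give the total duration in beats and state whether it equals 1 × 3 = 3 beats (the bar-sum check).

1) 0.0ms=0b +264.706ms=3/4b
2) 264.706ms=3/4b +264.706ms=3/4b
3) 529.412ms=3/2b +529.412ms=3/2b
Σ=3b of 3 (170bpm 3/8) — PASS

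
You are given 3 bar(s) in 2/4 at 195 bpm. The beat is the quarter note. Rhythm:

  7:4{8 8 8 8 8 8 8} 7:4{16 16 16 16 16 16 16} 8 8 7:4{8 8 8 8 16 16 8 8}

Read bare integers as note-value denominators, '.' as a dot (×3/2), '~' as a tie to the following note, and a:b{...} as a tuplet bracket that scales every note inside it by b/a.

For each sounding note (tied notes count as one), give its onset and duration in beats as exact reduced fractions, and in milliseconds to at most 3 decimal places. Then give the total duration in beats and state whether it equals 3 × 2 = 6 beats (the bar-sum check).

1) 0.0ms=0b +87.912ms=2/7b
2) 87.912ms=2/7b +87.912ms=2/7b
3) 175.824ms=4/7b +87.912ms=2/7b
4) 263.736ms=6/7b +87.912ms=2/7b
5) 351.648ms=8/7b +87.912ms=2/7b
6) 439.56ms=10/7b +87.912ms=2/7b
7) 527.473ms=12/7b +87.912ms=2/7b
8) 615.385ms=2b +43.956ms=1/7b
9) 659.341ms=15/7b +43.956ms=1/7b
10) 703.297ms=16/7b +43.956ms=1/7b
11) 747.253ms=17/7b +43.956ms=1/7b
12) 791.209ms=18/7b +43.956ms=1/7b
13) 835.165ms=19/7b +43.956ms=1/7b
14) 879.121ms=20/7b +43.956ms=1/7b
15) 923.077ms=3b +153.846ms=1/2b
16) 1076.923ms=7/2b +153.846ms=1/2b
17) 1230.769ms=4b +87.912ms=2/7b
18) 1318.681ms=30/7b +87.912ms=2/7b
19) 1406.593ms=32/7b +87.912ms=2/7b
20) 1494.505ms=34/7b +87.912ms=2/7b
21) 1582.418ms=36/7b +43.956ms=1/7b
22) 1626.374ms=37/7b +43.956ms=1/7b
23) 1670.33ms=38/7b +87.912ms=2/7b
24) 1758.242ms=40/7b +87.912ms=2/7b
Σ=6b of 6 (195bpm 2/4) — PASS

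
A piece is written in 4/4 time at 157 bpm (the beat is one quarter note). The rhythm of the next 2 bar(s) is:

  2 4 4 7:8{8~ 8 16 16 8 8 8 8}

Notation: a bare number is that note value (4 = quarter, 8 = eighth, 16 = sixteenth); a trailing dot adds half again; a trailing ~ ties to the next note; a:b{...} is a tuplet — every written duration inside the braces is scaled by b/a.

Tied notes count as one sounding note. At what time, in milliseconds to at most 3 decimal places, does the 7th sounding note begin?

note 7 onset = 40/7b = 2183.803ms

1. 0.0ms @ 0 + 764.331ms (2)
2. 764.331ms @ 2 + 382.166ms (1)
3. 1146.497ms @ 3 + 382.166ms (1)
4. 1528.662ms @ 4 + 436.761ms (8/7)
5. 1965.423ms @ 36/7 + 109.19ms (2/7)
6. 2074.613ms @ 38/7 + 109.19ms (2/7)
7. 2183.803ms @ 40/7 + 218.38ms (4/7)
8. 2402.184ms @ 44/7 + 218.38ms (4/7)
9. 2620.564ms @ 48/7 + 218.38ms (4/7)
10. 2838.944ms @ 52/7 + 218.38ms (4/7)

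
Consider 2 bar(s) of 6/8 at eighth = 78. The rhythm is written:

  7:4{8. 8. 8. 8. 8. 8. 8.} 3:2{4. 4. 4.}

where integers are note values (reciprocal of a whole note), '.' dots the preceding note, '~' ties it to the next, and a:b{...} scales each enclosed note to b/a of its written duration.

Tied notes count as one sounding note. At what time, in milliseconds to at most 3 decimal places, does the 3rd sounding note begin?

note 3 onset = 12/7b = 1318.681ms

1. 0.0ms @ 0 + 659.341ms (6/7)
2. 659.341ms @ 6/7 + 659.341ms (6/7)
3. 1318.681ms @ 12/7 + 659.341ms (6/7)
4. 1978.022ms @ 18/7 + 659.341ms (6/7)
5. 2637.363ms @ 24/7 + 659.341ms (6/7)
6. 3296.703ms @ 30/7 + 659.341ms (6/7)
7. 3956.044ms @ 36/7 + 659.341ms (6/7)
8. 4615.385ms @ 6 + 1538.462ms (2)
9. 6153.846ms @ 8 + 1538.462ms (2)
10. 7692.308ms @ 10 + 1538.462ms (2)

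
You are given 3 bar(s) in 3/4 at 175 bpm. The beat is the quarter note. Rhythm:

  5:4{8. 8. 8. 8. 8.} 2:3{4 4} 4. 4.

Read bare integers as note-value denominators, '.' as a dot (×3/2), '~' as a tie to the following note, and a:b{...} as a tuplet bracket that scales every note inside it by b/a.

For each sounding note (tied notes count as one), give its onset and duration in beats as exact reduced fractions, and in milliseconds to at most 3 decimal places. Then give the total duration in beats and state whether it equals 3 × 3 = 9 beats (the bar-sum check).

1) 0.0ms=0b +205.714ms=3/5b
2) 205.714ms=3/5b +205.714ms=3/5b
3) 411.429ms=6/5b +205.714ms=3/5b
4) 617.143ms=9/5b +205.714ms=3/5b
5) 822.857ms=12/5b +205.714ms=3/5b
6) 1028.571ms=3b +514.286ms=3/2b
7) 1542.857ms=9/2b +514.286ms=3/2b
8) 2057.143ms=6b +514.286ms=3/2b
9) 2571.429ms=15/2b +514.286ms=3/2b
Σ=9b of 9 (175bpm 3/4) — PASS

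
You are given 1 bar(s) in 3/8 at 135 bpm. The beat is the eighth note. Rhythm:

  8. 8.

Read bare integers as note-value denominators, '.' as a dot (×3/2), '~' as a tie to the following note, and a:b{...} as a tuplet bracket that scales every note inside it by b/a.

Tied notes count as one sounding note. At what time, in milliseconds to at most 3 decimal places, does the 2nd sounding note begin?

note 2 onset = 3/2b = 666.667ms

1. 0.0ms @ 0 + 666.667ms (3/2)
2. 666.667ms @ 3/2 + 666.667ms (3/2)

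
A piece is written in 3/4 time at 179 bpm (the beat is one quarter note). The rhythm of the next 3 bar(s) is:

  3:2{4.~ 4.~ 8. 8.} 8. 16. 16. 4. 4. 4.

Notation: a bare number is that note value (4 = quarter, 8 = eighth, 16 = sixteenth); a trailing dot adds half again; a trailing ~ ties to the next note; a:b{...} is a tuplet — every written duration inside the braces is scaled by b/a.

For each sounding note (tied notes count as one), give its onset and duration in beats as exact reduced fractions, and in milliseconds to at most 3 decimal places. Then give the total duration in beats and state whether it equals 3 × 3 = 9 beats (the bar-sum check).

1) 0.0ms=0b +837.989ms=5/2b
2) 837.989ms=5/2b +167.598ms=1/2b
3) 1005.587ms=3b +251.397ms=3/4b
4) 1256.983ms=15/4b +125.698ms=3/8b
5) 1382.682ms=33/8b +125.698ms=3/8b
6) 1508.38ms=9/2b +502.793ms=3/2b
7) 2011.173ms=6b +502.793ms=3/2b
8) 2513.966ms=15/2b +502.793ms=3/2b
Σ=9b of 9 (179bpm 3/4) — PASS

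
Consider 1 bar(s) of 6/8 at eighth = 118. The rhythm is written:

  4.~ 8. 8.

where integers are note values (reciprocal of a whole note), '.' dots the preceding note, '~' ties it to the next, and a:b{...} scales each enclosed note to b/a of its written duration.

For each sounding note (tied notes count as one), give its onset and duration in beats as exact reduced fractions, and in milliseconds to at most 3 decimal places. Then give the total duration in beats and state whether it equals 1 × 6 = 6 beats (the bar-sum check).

1) 0.0ms=0b +2288.136ms=9/2b
2) 2288.136ms=9/2b +762.712ms=3/2b
Σ=6b of 6 (118bpm 6/8) — PASS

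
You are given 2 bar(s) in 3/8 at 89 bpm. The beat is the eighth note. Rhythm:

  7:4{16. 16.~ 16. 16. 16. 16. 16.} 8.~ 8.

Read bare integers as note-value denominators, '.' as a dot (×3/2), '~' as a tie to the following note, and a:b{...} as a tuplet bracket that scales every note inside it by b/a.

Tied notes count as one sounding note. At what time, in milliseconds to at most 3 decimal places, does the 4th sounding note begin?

note 4 onset = 12/7b = 1155.698ms

1. 0.0ms @ 0 + 288.925ms (3/7)
2. 288.925ms @ 3/7 + 577.849ms (6/7)
3. 866.774ms @ 9/7 + 288.925ms (3/7)
4. 1155.698ms @ 12/7 + 288.925ms (3/7)
5. 1444.623ms @ 15/7 + 288.925ms (3/7)
6. 1733.547ms @ 18/7 + 288.925ms (3/7)
7. 2022.472ms @ 3 + 2022.472ms (3)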